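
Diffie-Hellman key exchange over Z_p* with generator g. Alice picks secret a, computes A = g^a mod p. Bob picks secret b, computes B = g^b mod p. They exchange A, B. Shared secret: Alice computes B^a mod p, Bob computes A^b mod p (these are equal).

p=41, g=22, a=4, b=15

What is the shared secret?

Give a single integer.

Answer: 40

Derivation:
A = 22^4 mod 41  (bits of 4 = 100)
  bit 0 = 1: r = r^2 * 22 mod 41 = 1^2 * 22 = 1*22 = 22
  bit 1 = 0: r = r^2 mod 41 = 22^2 = 33
  bit 2 = 0: r = r^2 mod 41 = 33^2 = 23
  -> A = 23
B = 22^15 mod 41  (bits of 15 = 1111)
  bit 0 = 1: r = r^2 * 22 mod 41 = 1^2 * 22 = 1*22 = 22
  bit 1 = 1: r = r^2 * 22 mod 41 = 22^2 * 22 = 33*22 = 29
  bit 2 = 1: r = r^2 * 22 mod 41 = 29^2 * 22 = 21*22 = 11
  bit 3 = 1: r = r^2 * 22 mod 41 = 11^2 * 22 = 39*22 = 38
  -> B = 38
s = B^a = 38^4 mod 41  (bits of 4 = 100)
  bit 0 = 1: r = r^2 * 38 mod 41 = 1^2 * 38 = 1*38 = 38
  bit 1 = 0: r = r^2 mod 41 = 38^2 = 9
  bit 2 = 0: r = r^2 mod 41 = 9^2 = 40
  -> s = B^a = 40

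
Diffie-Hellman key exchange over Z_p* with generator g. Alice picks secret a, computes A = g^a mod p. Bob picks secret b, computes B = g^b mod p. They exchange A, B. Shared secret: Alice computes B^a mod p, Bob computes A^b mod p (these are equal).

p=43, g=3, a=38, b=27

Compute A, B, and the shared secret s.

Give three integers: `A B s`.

Answer: 17 2 35

Derivation:
A = 3^38 mod 43  (bits of 38 = 100110)
  bit 0 = 1: r = r^2 * 3 mod 43 = 1^2 * 3 = 1*3 = 3
  bit 1 = 0: r = r^2 mod 43 = 3^2 = 9
  bit 2 = 0: r = r^2 mod 43 = 9^2 = 38
  bit 3 = 1: r = r^2 * 3 mod 43 = 38^2 * 3 = 25*3 = 32
  bit 4 = 1: r = r^2 * 3 mod 43 = 32^2 * 3 = 35*3 = 19
  bit 5 = 0: r = r^2 mod 43 = 19^2 = 17
  -> A = 17
B = 3^27 mod 43  (bits of 27 = 11011)
  bit 0 = 1: r = r^2 * 3 mod 43 = 1^2 * 3 = 1*3 = 3
  bit 1 = 1: r = r^2 * 3 mod 43 = 3^2 * 3 = 9*3 = 27
  bit 2 = 0: r = r^2 mod 43 = 27^2 = 41
  bit 3 = 1: r = r^2 * 3 mod 43 = 41^2 * 3 = 4*3 = 12
  bit 4 = 1: r = r^2 * 3 mod 43 = 12^2 * 3 = 15*3 = 2
  -> B = 2
s = B^a = 2^38 mod 43  (bits of 38 = 100110)
  bit 0 = 1: r = r^2 * 2 mod 43 = 1^2 * 2 = 1*2 = 2
  bit 1 = 0: r = r^2 mod 43 = 2^2 = 4
  bit 2 = 0: r = r^2 mod 43 = 4^2 = 16
  bit 3 = 1: r = r^2 * 2 mod 43 = 16^2 * 2 = 41*2 = 39
  bit 4 = 1: r = r^2 * 2 mod 43 = 39^2 * 2 = 16*2 = 32
  bit 5 = 0: r = r^2 mod 43 = 32^2 = 35
  -> s = B^a = 35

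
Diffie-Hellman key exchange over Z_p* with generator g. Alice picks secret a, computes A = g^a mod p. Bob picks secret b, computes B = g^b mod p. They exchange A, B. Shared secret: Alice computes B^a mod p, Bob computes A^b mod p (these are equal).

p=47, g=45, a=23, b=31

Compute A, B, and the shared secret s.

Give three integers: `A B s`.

Answer: 46 26 46

Derivation:
A = 45^23 mod 47  (bits of 23 = 10111)
  bit 0 = 1: r = r^2 * 45 mod 47 = 1^2 * 45 = 1*45 = 45
  bit 1 = 0: r = r^2 mod 47 = 45^2 = 4
  bit 2 = 1: r = r^2 * 45 mod 47 = 4^2 * 45 = 16*45 = 15
  bit 3 = 1: r = r^2 * 45 mod 47 = 15^2 * 45 = 37*45 = 20
  bit 4 = 1: r = r^2 * 45 mod 47 = 20^2 * 45 = 24*45 = 46
  -> A = 46
B = 45^31 mod 47  (bits of 31 = 11111)
  bit 0 = 1: r = r^2 * 45 mod 47 = 1^2 * 45 = 1*45 = 45
  bit 1 = 1: r = r^2 * 45 mod 47 = 45^2 * 45 = 4*45 = 39
  bit 2 = 1: r = r^2 * 45 mod 47 = 39^2 * 45 = 17*45 = 13
  bit 3 = 1: r = r^2 * 45 mod 47 = 13^2 * 45 = 28*45 = 38
  bit 4 = 1: r = r^2 * 45 mod 47 = 38^2 * 45 = 34*45 = 26
  -> B = 26
s = B^a = 26^23 mod 47  (bits of 23 = 10111)
  bit 0 = 1: r = r^2 * 26 mod 47 = 1^2 * 26 = 1*26 = 26
  bit 1 = 0: r = r^2 mod 47 = 26^2 = 18
  bit 2 = 1: r = r^2 * 26 mod 47 = 18^2 * 26 = 42*26 = 11
  bit 3 = 1: r = r^2 * 26 mod 47 = 11^2 * 26 = 27*26 = 44
  bit 4 = 1: r = r^2 * 26 mod 47 = 44^2 * 26 = 9*26 = 46
  -> s = B^a = 46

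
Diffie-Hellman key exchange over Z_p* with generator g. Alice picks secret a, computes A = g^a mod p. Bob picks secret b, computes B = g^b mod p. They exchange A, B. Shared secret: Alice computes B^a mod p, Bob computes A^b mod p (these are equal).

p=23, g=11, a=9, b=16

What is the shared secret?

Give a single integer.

Answer: 12

Derivation:
A = 11^9 mod 23  (bits of 9 = 1001)
  bit 0 = 1: r = r^2 * 11 mod 23 = 1^2 * 11 = 1*11 = 11
  bit 1 = 0: r = r^2 mod 23 = 11^2 = 6
  bit 2 = 0: r = r^2 mod 23 = 6^2 = 13
  bit 3 = 1: r = r^2 * 11 mod 23 = 13^2 * 11 = 8*11 = 19
  -> A = 19
B = 11^16 mod 23  (bits of 16 = 10000)
  bit 0 = 1: r = r^2 * 11 mod 23 = 1^2 * 11 = 1*11 = 11
  bit 1 = 0: r = r^2 mod 23 = 11^2 = 6
  bit 2 = 0: r = r^2 mod 23 = 6^2 = 13
  bit 3 = 0: r = r^2 mod 23 = 13^2 = 8
  bit 4 = 0: r = r^2 mod 23 = 8^2 = 18
  -> B = 18
s = B^a = 18^9 mod 23  (bits of 9 = 1001)
  bit 0 = 1: r = r^2 * 18 mod 23 = 1^2 * 18 = 1*18 = 18
  bit 1 = 0: r = r^2 mod 23 = 18^2 = 2
  bit 2 = 0: r = r^2 mod 23 = 2^2 = 4
  bit 3 = 1: r = r^2 * 18 mod 23 = 4^2 * 18 = 16*18 = 12
  -> s = B^a = 12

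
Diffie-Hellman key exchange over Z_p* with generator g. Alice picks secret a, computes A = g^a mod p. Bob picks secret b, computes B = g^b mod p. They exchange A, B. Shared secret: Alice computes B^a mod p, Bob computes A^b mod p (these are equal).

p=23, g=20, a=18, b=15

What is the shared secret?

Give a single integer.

Answer: 16

Derivation:
A = 20^18 mod 23  (bits of 18 = 10010)
  bit 0 = 1: r = r^2 * 20 mod 23 = 1^2 * 20 = 1*20 = 20
  bit 1 = 0: r = r^2 mod 23 = 20^2 = 9
  bit 2 = 0: r = r^2 mod 23 = 9^2 = 12
  bit 3 = 1: r = r^2 * 20 mod 23 = 12^2 * 20 = 6*20 = 5
  bit 4 = 0: r = r^2 mod 23 = 5^2 = 2
  -> A = 2
B = 20^15 mod 23  (bits of 15 = 1111)
  bit 0 = 1: r = r^2 * 20 mod 23 = 1^2 * 20 = 1*20 = 20
  bit 1 = 1: r = r^2 * 20 mod 23 = 20^2 * 20 = 9*20 = 19
  bit 2 = 1: r = r^2 * 20 mod 23 = 19^2 * 20 = 16*20 = 21
  bit 3 = 1: r = r^2 * 20 mod 23 = 21^2 * 20 = 4*20 = 11
  -> B = 11
s = B^a = 11^18 mod 23  (bits of 18 = 10010)
  bit 0 = 1: r = r^2 * 11 mod 23 = 1^2 * 11 = 1*11 = 11
  bit 1 = 0: r = r^2 mod 23 = 11^2 = 6
  bit 2 = 0: r = r^2 mod 23 = 6^2 = 13
  bit 3 = 1: r = r^2 * 11 mod 23 = 13^2 * 11 = 8*11 = 19
  bit 4 = 0: r = r^2 mod 23 = 19^2 = 16
  -> s = B^a = 16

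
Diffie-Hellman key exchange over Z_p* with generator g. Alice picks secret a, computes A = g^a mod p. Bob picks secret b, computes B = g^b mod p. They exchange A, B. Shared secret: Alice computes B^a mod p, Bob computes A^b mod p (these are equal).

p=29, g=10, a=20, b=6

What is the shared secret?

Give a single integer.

Answer: 25

Derivation:
A = 10^20 mod 29  (bits of 20 = 10100)
  bit 0 = 1: r = r^2 * 10 mod 29 = 1^2 * 10 = 1*10 = 10
  bit 1 = 0: r = r^2 mod 29 = 10^2 = 13
  bit 2 = 1: r = r^2 * 10 mod 29 = 13^2 * 10 = 24*10 = 8
  bit 3 = 0: r = r^2 mod 29 = 8^2 = 6
  bit 4 = 0: r = r^2 mod 29 = 6^2 = 7
  -> A = 7
B = 10^6 mod 29  (bits of 6 = 110)
  bit 0 = 1: r = r^2 * 10 mod 29 = 1^2 * 10 = 1*10 = 10
  bit 1 = 1: r = r^2 * 10 mod 29 = 10^2 * 10 = 13*10 = 14
  bit 2 = 0: r = r^2 mod 29 = 14^2 = 22
  -> B = 22
s = B^a = 22^20 mod 29  (bits of 20 = 10100)
  bit 0 = 1: r = r^2 * 22 mod 29 = 1^2 * 22 = 1*22 = 22
  bit 1 = 0: r = r^2 mod 29 = 22^2 = 20
  bit 2 = 1: r = r^2 * 22 mod 29 = 20^2 * 22 = 23*22 = 13
  bit 3 = 0: r = r^2 mod 29 = 13^2 = 24
  bit 4 = 0: r = r^2 mod 29 = 24^2 = 25
  -> s = B^a = 25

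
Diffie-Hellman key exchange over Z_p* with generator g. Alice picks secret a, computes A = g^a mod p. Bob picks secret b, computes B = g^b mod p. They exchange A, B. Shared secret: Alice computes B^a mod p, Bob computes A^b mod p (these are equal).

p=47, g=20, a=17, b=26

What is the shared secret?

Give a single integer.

Answer: 42

Derivation:
A = 20^17 mod 47  (bits of 17 = 10001)
  bit 0 = 1: r = r^2 * 20 mod 47 = 1^2 * 20 = 1*20 = 20
  bit 1 = 0: r = r^2 mod 47 = 20^2 = 24
  bit 2 = 0: r = r^2 mod 47 = 24^2 = 12
  bit 3 = 0: r = r^2 mod 47 = 12^2 = 3
  bit 4 = 1: r = r^2 * 20 mod 47 = 3^2 * 20 = 9*20 = 39
  -> A = 39
B = 20^26 mod 47  (bits of 26 = 11010)
  bit 0 = 1: r = r^2 * 20 mod 47 = 1^2 * 20 = 1*20 = 20
  bit 1 = 1: r = r^2 * 20 mod 47 = 20^2 * 20 = 24*20 = 10
  bit 2 = 0: r = r^2 mod 47 = 10^2 = 6
  bit 3 = 1: r = r^2 * 20 mod 47 = 6^2 * 20 = 36*20 = 15
  bit 4 = 0: r = r^2 mod 47 = 15^2 = 37
  -> B = 37
s = B^a = 37^17 mod 47  (bits of 17 = 10001)
  bit 0 = 1: r = r^2 * 37 mod 47 = 1^2 * 37 = 1*37 = 37
  bit 1 = 0: r = r^2 mod 47 = 37^2 = 6
  bit 2 = 0: r = r^2 mod 47 = 6^2 = 36
  bit 3 = 0: r = r^2 mod 47 = 36^2 = 27
  bit 4 = 1: r = r^2 * 37 mod 47 = 27^2 * 37 = 24*37 = 42
  -> s = B^a = 42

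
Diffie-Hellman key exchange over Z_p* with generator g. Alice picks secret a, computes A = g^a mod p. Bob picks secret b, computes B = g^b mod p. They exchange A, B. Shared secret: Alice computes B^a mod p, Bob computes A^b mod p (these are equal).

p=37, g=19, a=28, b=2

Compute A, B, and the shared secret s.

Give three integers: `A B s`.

Answer: 34 28 9

Derivation:
A = 19^28 mod 37  (bits of 28 = 11100)
  bit 0 = 1: r = r^2 * 19 mod 37 = 1^2 * 19 = 1*19 = 19
  bit 1 = 1: r = r^2 * 19 mod 37 = 19^2 * 19 = 28*19 = 14
  bit 2 = 1: r = r^2 * 19 mod 37 = 14^2 * 19 = 11*19 = 24
  bit 3 = 0: r = r^2 mod 37 = 24^2 = 21
  bit 4 = 0: r = r^2 mod 37 = 21^2 = 34
  -> A = 34
B = 19^2 mod 37  (bits of 2 = 10)
  bit 0 = 1: r = r^2 * 19 mod 37 = 1^2 * 19 = 1*19 = 19
  bit 1 = 0: r = r^2 mod 37 = 19^2 = 28
  -> B = 28
s = B^a = 28^28 mod 37  (bits of 28 = 11100)
  bit 0 = 1: r = r^2 * 28 mod 37 = 1^2 * 28 = 1*28 = 28
  bit 1 = 1: r = r^2 * 28 mod 37 = 28^2 * 28 = 7*28 = 11
  bit 2 = 1: r = r^2 * 28 mod 37 = 11^2 * 28 = 10*28 = 21
  bit 3 = 0: r = r^2 mod 37 = 21^2 = 34
  bit 4 = 0: r = r^2 mod 37 = 34^2 = 9
  -> s = B^a = 9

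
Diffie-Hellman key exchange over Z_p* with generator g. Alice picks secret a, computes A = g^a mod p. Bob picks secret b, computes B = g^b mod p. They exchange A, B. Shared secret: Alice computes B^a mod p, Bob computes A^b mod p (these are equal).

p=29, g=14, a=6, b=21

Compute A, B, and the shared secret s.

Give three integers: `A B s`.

A = 14^6 mod 29  (bits of 6 = 110)
  bit 0 = 1: r = r^2 * 14 mod 29 = 1^2 * 14 = 1*14 = 14
  bit 1 = 1: r = r^2 * 14 mod 29 = 14^2 * 14 = 22*14 = 18
  bit 2 = 0: r = r^2 mod 29 = 18^2 = 5
  -> A = 5
B = 14^21 mod 29  (bits of 21 = 10101)
  bit 0 = 1: r = r^2 * 14 mod 29 = 1^2 * 14 = 1*14 = 14
  bit 1 = 0: r = r^2 mod 29 = 14^2 = 22
  bit 2 = 1: r = r^2 * 14 mod 29 = 22^2 * 14 = 20*14 = 19
  bit 3 = 0: r = r^2 mod 29 = 19^2 = 13
  bit 4 = 1: r = r^2 * 14 mod 29 = 13^2 * 14 = 24*14 = 17
  -> B = 17
s = B^a = 17^6 mod 29  (bits of 6 = 110)
  bit 0 = 1: r = r^2 * 17 mod 29 = 1^2 * 17 = 1*17 = 17
  bit 1 = 1: r = r^2 * 17 mod 29 = 17^2 * 17 = 28*17 = 12
  bit 2 = 0: r = r^2 mod 29 = 12^2 = 28
  -> s = B^a = 28

Answer: 5 17 28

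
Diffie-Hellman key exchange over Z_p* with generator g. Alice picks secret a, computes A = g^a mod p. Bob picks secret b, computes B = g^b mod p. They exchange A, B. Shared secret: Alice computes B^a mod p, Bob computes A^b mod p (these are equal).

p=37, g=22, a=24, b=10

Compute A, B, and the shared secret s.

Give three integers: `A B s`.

Answer: 10 21 10

Derivation:
A = 22^24 mod 37  (bits of 24 = 11000)
  bit 0 = 1: r = r^2 * 22 mod 37 = 1^2 * 22 = 1*22 = 22
  bit 1 = 1: r = r^2 * 22 mod 37 = 22^2 * 22 = 3*22 = 29
  bit 2 = 0: r = r^2 mod 37 = 29^2 = 27
  bit 3 = 0: r = r^2 mod 37 = 27^2 = 26
  bit 4 = 0: r = r^2 mod 37 = 26^2 = 10
  -> A = 10
B = 22^10 mod 37  (bits of 10 = 1010)
  bit 0 = 1: r = r^2 * 22 mod 37 = 1^2 * 22 = 1*22 = 22
  bit 1 = 0: r = r^2 mod 37 = 22^2 = 3
  bit 2 = 1: r = r^2 * 22 mod 37 = 3^2 * 22 = 9*22 = 13
  bit 3 = 0: r = r^2 mod 37 = 13^2 = 21
  -> B = 21
s = B^a = 21^24 mod 37  (bits of 24 = 11000)
  bit 0 = 1: r = r^2 * 21 mod 37 = 1^2 * 21 = 1*21 = 21
  bit 1 = 1: r = r^2 * 21 mod 37 = 21^2 * 21 = 34*21 = 11
  bit 2 = 0: r = r^2 mod 37 = 11^2 = 10
  bit 3 = 0: r = r^2 mod 37 = 10^2 = 26
  bit 4 = 0: r = r^2 mod 37 = 26^2 = 10
  -> s = B^a = 10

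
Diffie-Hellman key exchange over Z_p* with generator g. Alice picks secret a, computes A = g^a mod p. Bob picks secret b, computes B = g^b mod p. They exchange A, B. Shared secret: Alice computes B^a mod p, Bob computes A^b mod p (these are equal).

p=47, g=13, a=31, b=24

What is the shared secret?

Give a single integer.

A = 13^31 mod 47  (bits of 31 = 11111)
  bit 0 = 1: r = r^2 * 13 mod 47 = 1^2 * 13 = 1*13 = 13
  bit 1 = 1: r = r^2 * 13 mod 47 = 13^2 * 13 = 28*13 = 35
  bit 2 = 1: r = r^2 * 13 mod 47 = 35^2 * 13 = 3*13 = 39
  bit 3 = 1: r = r^2 * 13 mod 47 = 39^2 * 13 = 17*13 = 33
  bit 4 = 1: r = r^2 * 13 mod 47 = 33^2 * 13 = 8*13 = 10
  -> A = 10
B = 13^24 mod 47  (bits of 24 = 11000)
  bit 0 = 1: r = r^2 * 13 mod 47 = 1^2 * 13 = 1*13 = 13
  bit 1 = 1: r = r^2 * 13 mod 47 = 13^2 * 13 = 28*13 = 35
  bit 2 = 0: r = r^2 mod 47 = 35^2 = 3
  bit 3 = 0: r = r^2 mod 47 = 3^2 = 9
  bit 4 = 0: r = r^2 mod 47 = 9^2 = 34
  -> B = 34
s = B^a = 34^31 mod 47  (bits of 31 = 11111)
  bit 0 = 1: r = r^2 * 34 mod 47 = 1^2 * 34 = 1*34 = 34
  bit 1 = 1: r = r^2 * 34 mod 47 = 34^2 * 34 = 28*34 = 12
  bit 2 = 1: r = r^2 * 34 mod 47 = 12^2 * 34 = 3*34 = 8
  bit 3 = 1: r = r^2 * 34 mod 47 = 8^2 * 34 = 17*34 = 14
  bit 4 = 1: r = r^2 * 34 mod 47 = 14^2 * 34 = 8*34 = 37
  -> s = B^a = 37

Answer: 37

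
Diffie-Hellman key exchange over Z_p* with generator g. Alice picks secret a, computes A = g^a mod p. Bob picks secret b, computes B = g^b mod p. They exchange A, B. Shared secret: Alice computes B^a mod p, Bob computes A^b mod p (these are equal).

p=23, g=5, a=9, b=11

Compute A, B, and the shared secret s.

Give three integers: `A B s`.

A = 5^9 mod 23  (bits of 9 = 1001)
  bit 0 = 1: r = r^2 * 5 mod 23 = 1^2 * 5 = 1*5 = 5
  bit 1 = 0: r = r^2 mod 23 = 5^2 = 2
  bit 2 = 0: r = r^2 mod 23 = 2^2 = 4
  bit 3 = 1: r = r^2 * 5 mod 23 = 4^2 * 5 = 16*5 = 11
  -> A = 11
B = 5^11 mod 23  (bits of 11 = 1011)
  bit 0 = 1: r = r^2 * 5 mod 23 = 1^2 * 5 = 1*5 = 5
  bit 1 = 0: r = r^2 mod 23 = 5^2 = 2
  bit 2 = 1: r = r^2 * 5 mod 23 = 2^2 * 5 = 4*5 = 20
  bit 3 = 1: r = r^2 * 5 mod 23 = 20^2 * 5 = 9*5 = 22
  -> B = 22
s = B^a = 22^9 mod 23  (bits of 9 = 1001)
  bit 0 = 1: r = r^2 * 22 mod 23 = 1^2 * 22 = 1*22 = 22
  bit 1 = 0: r = r^2 mod 23 = 22^2 = 1
  bit 2 = 0: r = r^2 mod 23 = 1^2 = 1
  bit 3 = 1: r = r^2 * 22 mod 23 = 1^2 * 22 = 1*22 = 22
  -> s = B^a = 22

Answer: 11 22 22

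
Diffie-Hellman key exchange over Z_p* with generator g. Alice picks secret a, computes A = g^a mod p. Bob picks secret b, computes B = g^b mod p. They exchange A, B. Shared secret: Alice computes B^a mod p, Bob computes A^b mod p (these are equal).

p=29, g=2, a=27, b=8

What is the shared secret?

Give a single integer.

A = 2^27 mod 29  (bits of 27 = 11011)
  bit 0 = 1: r = r^2 * 2 mod 29 = 1^2 * 2 = 1*2 = 2
  bit 1 = 1: r = r^2 * 2 mod 29 = 2^2 * 2 = 4*2 = 8
  bit 2 = 0: r = r^2 mod 29 = 8^2 = 6
  bit 3 = 1: r = r^2 * 2 mod 29 = 6^2 * 2 = 7*2 = 14
  bit 4 = 1: r = r^2 * 2 mod 29 = 14^2 * 2 = 22*2 = 15
  -> A = 15
B = 2^8 mod 29  (bits of 8 = 1000)
  bit 0 = 1: r = r^2 * 2 mod 29 = 1^2 * 2 = 1*2 = 2
  bit 1 = 0: r = r^2 mod 29 = 2^2 = 4
  bit 2 = 0: r = r^2 mod 29 = 4^2 = 16
  bit 3 = 0: r = r^2 mod 29 = 16^2 = 24
  -> B = 24
s = B^a = 24^27 mod 29  (bits of 27 = 11011)
  bit 0 = 1: r = r^2 * 24 mod 29 = 1^2 * 24 = 1*24 = 24
  bit 1 = 1: r = r^2 * 24 mod 29 = 24^2 * 24 = 25*24 = 20
  bit 2 = 0: r = r^2 mod 29 = 20^2 = 23
  bit 3 = 1: r = r^2 * 24 mod 29 = 23^2 * 24 = 7*24 = 23
  bit 4 = 1: r = r^2 * 24 mod 29 = 23^2 * 24 = 7*24 = 23
  -> s = B^a = 23

Answer: 23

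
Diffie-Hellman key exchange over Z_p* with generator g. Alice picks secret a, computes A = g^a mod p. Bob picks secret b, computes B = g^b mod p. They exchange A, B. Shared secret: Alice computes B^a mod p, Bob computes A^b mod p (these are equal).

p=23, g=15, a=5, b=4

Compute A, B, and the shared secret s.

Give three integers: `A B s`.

A = 15^5 mod 23  (bits of 5 = 101)
  bit 0 = 1: r = r^2 * 15 mod 23 = 1^2 * 15 = 1*15 = 15
  bit 1 = 0: r = r^2 mod 23 = 15^2 = 18
  bit 2 = 1: r = r^2 * 15 mod 23 = 18^2 * 15 = 2*15 = 7
  -> A = 7
B = 15^4 mod 23  (bits of 4 = 100)
  bit 0 = 1: r = r^2 * 15 mod 23 = 1^2 * 15 = 1*15 = 15
  bit 1 = 0: r = r^2 mod 23 = 15^2 = 18
  bit 2 = 0: r = r^2 mod 23 = 18^2 = 2
  -> B = 2
s = B^a = 2^5 mod 23  (bits of 5 = 101)
  bit 0 = 1: r = r^2 * 2 mod 23 = 1^2 * 2 = 1*2 = 2
  bit 1 = 0: r = r^2 mod 23 = 2^2 = 4
  bit 2 = 1: r = r^2 * 2 mod 23 = 4^2 * 2 = 16*2 = 9
  -> s = B^a = 9

Answer: 7 2 9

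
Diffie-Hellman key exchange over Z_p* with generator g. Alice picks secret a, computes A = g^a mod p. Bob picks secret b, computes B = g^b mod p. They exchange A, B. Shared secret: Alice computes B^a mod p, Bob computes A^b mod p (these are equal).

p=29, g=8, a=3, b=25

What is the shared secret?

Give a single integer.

A = 8^3 mod 29  (bits of 3 = 11)
  bit 0 = 1: r = r^2 * 8 mod 29 = 1^2 * 8 = 1*8 = 8
  bit 1 = 1: r = r^2 * 8 mod 29 = 8^2 * 8 = 6*8 = 19
  -> A = 19
B = 8^25 mod 29  (bits of 25 = 11001)
  bit 0 = 1: r = r^2 * 8 mod 29 = 1^2 * 8 = 1*8 = 8
  bit 1 = 1: r = r^2 * 8 mod 29 = 8^2 * 8 = 6*8 = 19
  bit 2 = 0: r = r^2 mod 29 = 19^2 = 13
  bit 3 = 0: r = r^2 mod 29 = 13^2 = 24
  bit 4 = 1: r = r^2 * 8 mod 29 = 24^2 * 8 = 25*8 = 26
  -> B = 26
s = B^a = 26^3 mod 29  (bits of 3 = 11)
  bit 0 = 1: r = r^2 * 26 mod 29 = 1^2 * 26 = 1*26 = 26
  bit 1 = 1: r = r^2 * 26 mod 29 = 26^2 * 26 = 9*26 = 2
  -> s = B^a = 2

Answer: 2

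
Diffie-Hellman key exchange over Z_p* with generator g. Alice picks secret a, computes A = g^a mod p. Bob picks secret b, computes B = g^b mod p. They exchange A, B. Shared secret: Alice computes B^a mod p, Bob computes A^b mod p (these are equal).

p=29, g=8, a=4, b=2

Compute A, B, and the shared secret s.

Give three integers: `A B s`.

A = 8^4 mod 29  (bits of 4 = 100)
  bit 0 = 1: r = r^2 * 8 mod 29 = 1^2 * 8 = 1*8 = 8
  bit 1 = 0: r = r^2 mod 29 = 8^2 = 6
  bit 2 = 0: r = r^2 mod 29 = 6^2 = 7
  -> A = 7
B = 8^2 mod 29  (bits of 2 = 10)
  bit 0 = 1: r = r^2 * 8 mod 29 = 1^2 * 8 = 1*8 = 8
  bit 1 = 0: r = r^2 mod 29 = 8^2 = 6
  -> B = 6
s = B^a = 6^4 mod 29  (bits of 4 = 100)
  bit 0 = 1: r = r^2 * 6 mod 29 = 1^2 * 6 = 1*6 = 6
  bit 1 = 0: r = r^2 mod 29 = 6^2 = 7
  bit 2 = 0: r = r^2 mod 29 = 7^2 = 20
  -> s = B^a = 20

Answer: 7 6 20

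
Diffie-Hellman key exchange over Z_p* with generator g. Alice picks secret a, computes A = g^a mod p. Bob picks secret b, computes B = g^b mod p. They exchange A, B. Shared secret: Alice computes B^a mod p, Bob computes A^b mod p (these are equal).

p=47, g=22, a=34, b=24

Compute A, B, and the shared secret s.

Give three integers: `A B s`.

Answer: 28 25 28

Derivation:
A = 22^34 mod 47  (bits of 34 = 100010)
  bit 0 = 1: r = r^2 * 22 mod 47 = 1^2 * 22 = 1*22 = 22
  bit 1 = 0: r = r^2 mod 47 = 22^2 = 14
  bit 2 = 0: r = r^2 mod 47 = 14^2 = 8
  bit 3 = 0: r = r^2 mod 47 = 8^2 = 17
  bit 4 = 1: r = r^2 * 22 mod 47 = 17^2 * 22 = 7*22 = 13
  bit 5 = 0: r = r^2 mod 47 = 13^2 = 28
  -> A = 28
B = 22^24 mod 47  (bits of 24 = 11000)
  bit 0 = 1: r = r^2 * 22 mod 47 = 1^2 * 22 = 1*22 = 22
  bit 1 = 1: r = r^2 * 22 mod 47 = 22^2 * 22 = 14*22 = 26
  bit 2 = 0: r = r^2 mod 47 = 26^2 = 18
  bit 3 = 0: r = r^2 mod 47 = 18^2 = 42
  bit 4 = 0: r = r^2 mod 47 = 42^2 = 25
  -> B = 25
s = B^a = 25^34 mod 47  (bits of 34 = 100010)
  bit 0 = 1: r = r^2 * 25 mod 47 = 1^2 * 25 = 1*25 = 25
  bit 1 = 0: r = r^2 mod 47 = 25^2 = 14
  bit 2 = 0: r = r^2 mod 47 = 14^2 = 8
  bit 3 = 0: r = r^2 mod 47 = 8^2 = 17
  bit 4 = 1: r = r^2 * 25 mod 47 = 17^2 * 25 = 7*25 = 34
  bit 5 = 0: r = r^2 mod 47 = 34^2 = 28
  -> s = B^a = 28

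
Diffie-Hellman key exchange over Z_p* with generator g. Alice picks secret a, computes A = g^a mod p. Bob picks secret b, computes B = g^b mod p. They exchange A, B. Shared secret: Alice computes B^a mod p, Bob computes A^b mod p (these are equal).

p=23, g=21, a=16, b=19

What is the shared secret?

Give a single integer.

Answer: 13

Derivation:
A = 21^16 mod 23  (bits of 16 = 10000)
  bit 0 = 1: r = r^2 * 21 mod 23 = 1^2 * 21 = 1*21 = 21
  bit 1 = 0: r = r^2 mod 23 = 21^2 = 4
  bit 2 = 0: r = r^2 mod 23 = 4^2 = 16
  bit 3 = 0: r = r^2 mod 23 = 16^2 = 3
  bit 4 = 0: r = r^2 mod 23 = 3^2 = 9
  -> A = 9
B = 21^19 mod 23  (bits of 19 = 10011)
  bit 0 = 1: r = r^2 * 21 mod 23 = 1^2 * 21 = 1*21 = 21
  bit 1 = 0: r = r^2 mod 23 = 21^2 = 4
  bit 2 = 0: r = r^2 mod 23 = 4^2 = 16
  bit 3 = 1: r = r^2 * 21 mod 23 = 16^2 * 21 = 3*21 = 17
  bit 4 = 1: r = r^2 * 21 mod 23 = 17^2 * 21 = 13*21 = 20
  -> B = 20
s = B^a = 20^16 mod 23  (bits of 16 = 10000)
  bit 0 = 1: r = r^2 * 20 mod 23 = 1^2 * 20 = 1*20 = 20
  bit 1 = 0: r = r^2 mod 23 = 20^2 = 9
  bit 2 = 0: r = r^2 mod 23 = 9^2 = 12
  bit 3 = 0: r = r^2 mod 23 = 12^2 = 6
  bit 4 = 0: r = r^2 mod 23 = 6^2 = 13
  -> s = B^a = 13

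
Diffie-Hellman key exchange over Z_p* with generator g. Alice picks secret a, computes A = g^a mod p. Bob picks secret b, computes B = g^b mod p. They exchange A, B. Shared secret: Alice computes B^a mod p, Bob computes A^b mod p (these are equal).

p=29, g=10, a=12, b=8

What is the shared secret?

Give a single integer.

A = 10^12 mod 29  (bits of 12 = 1100)
  bit 0 = 1: r = r^2 * 10 mod 29 = 1^2 * 10 = 1*10 = 10
  bit 1 = 1: r = r^2 * 10 mod 29 = 10^2 * 10 = 13*10 = 14
  bit 2 = 0: r = r^2 mod 29 = 14^2 = 22
  bit 3 = 0: r = r^2 mod 29 = 22^2 = 20
  -> A = 20
B = 10^8 mod 29  (bits of 8 = 1000)
  bit 0 = 1: r = r^2 * 10 mod 29 = 1^2 * 10 = 1*10 = 10
  bit 1 = 0: r = r^2 mod 29 = 10^2 = 13
  bit 2 = 0: r = r^2 mod 29 = 13^2 = 24
  bit 3 = 0: r = r^2 mod 29 = 24^2 = 25
  -> B = 25
s = B^a = 25^12 mod 29  (bits of 12 = 1100)
  bit 0 = 1: r = r^2 * 25 mod 29 = 1^2 * 25 = 1*25 = 25
  bit 1 = 1: r = r^2 * 25 mod 29 = 25^2 * 25 = 16*25 = 23
  bit 2 = 0: r = r^2 mod 29 = 23^2 = 7
  bit 3 = 0: r = r^2 mod 29 = 7^2 = 20
  -> s = B^a = 20

Answer: 20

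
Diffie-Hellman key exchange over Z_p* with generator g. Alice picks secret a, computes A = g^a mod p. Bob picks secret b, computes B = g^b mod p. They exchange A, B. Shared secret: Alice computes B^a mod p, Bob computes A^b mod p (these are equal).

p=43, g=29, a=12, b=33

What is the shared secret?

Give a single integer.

A = 29^12 mod 43  (bits of 12 = 1100)
  bit 0 = 1: r = r^2 * 29 mod 43 = 1^2 * 29 = 1*29 = 29
  bit 1 = 1: r = r^2 * 29 mod 43 = 29^2 * 29 = 24*29 = 8
  bit 2 = 0: r = r^2 mod 43 = 8^2 = 21
  bit 3 = 0: r = r^2 mod 43 = 21^2 = 11
  -> A = 11
B = 29^33 mod 43  (bits of 33 = 100001)
  bit 0 = 1: r = r^2 * 29 mod 43 = 1^2 * 29 = 1*29 = 29
  bit 1 = 0: r = r^2 mod 43 = 29^2 = 24
  bit 2 = 0: r = r^2 mod 43 = 24^2 = 17
  bit 3 = 0: r = r^2 mod 43 = 17^2 = 31
  bit 4 = 0: r = r^2 mod 43 = 31^2 = 15
  bit 5 = 1: r = r^2 * 29 mod 43 = 15^2 * 29 = 10*29 = 32
  -> B = 32
s = B^a = 32^12 mod 43  (bits of 12 = 1100)
  bit 0 = 1: r = r^2 * 32 mod 43 = 1^2 * 32 = 1*32 = 32
  bit 1 = 1: r = r^2 * 32 mod 43 = 32^2 * 32 = 35*32 = 2
  bit 2 = 0: r = r^2 mod 43 = 2^2 = 4
  bit 3 = 0: r = r^2 mod 43 = 4^2 = 16
  -> s = B^a = 16

Answer: 16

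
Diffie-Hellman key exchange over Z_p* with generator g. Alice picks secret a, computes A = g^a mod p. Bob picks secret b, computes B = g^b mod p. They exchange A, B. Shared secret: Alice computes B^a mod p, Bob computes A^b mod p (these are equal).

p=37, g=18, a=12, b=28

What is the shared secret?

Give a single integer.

A = 18^12 mod 37  (bits of 12 = 1100)
  bit 0 = 1: r = r^2 * 18 mod 37 = 1^2 * 18 = 1*18 = 18
  bit 1 = 1: r = r^2 * 18 mod 37 = 18^2 * 18 = 28*18 = 23
  bit 2 = 0: r = r^2 mod 37 = 23^2 = 11
  bit 3 = 0: r = r^2 mod 37 = 11^2 = 10
  -> A = 10
B = 18^28 mod 37  (bits of 28 = 11100)
  bit 0 = 1: r = r^2 * 18 mod 37 = 1^2 * 18 = 1*18 = 18
  bit 1 = 1: r = r^2 * 18 mod 37 = 18^2 * 18 = 28*18 = 23
  bit 2 = 1: r = r^2 * 18 mod 37 = 23^2 * 18 = 11*18 = 13
  bit 3 = 0: r = r^2 mod 37 = 13^2 = 21
  bit 4 = 0: r = r^2 mod 37 = 21^2 = 34
  -> B = 34
s = B^a = 34^12 mod 37  (bits of 12 = 1100)
  bit 0 = 1: r = r^2 * 34 mod 37 = 1^2 * 34 = 1*34 = 34
  bit 1 = 1: r = r^2 * 34 mod 37 = 34^2 * 34 = 9*34 = 10
  bit 2 = 0: r = r^2 mod 37 = 10^2 = 26
  bit 3 = 0: r = r^2 mod 37 = 26^2 = 10
  -> s = B^a = 10

Answer: 10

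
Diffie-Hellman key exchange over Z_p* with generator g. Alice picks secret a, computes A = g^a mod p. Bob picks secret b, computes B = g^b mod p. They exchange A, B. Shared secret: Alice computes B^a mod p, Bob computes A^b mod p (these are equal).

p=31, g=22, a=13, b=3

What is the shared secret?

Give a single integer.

Answer: 27

Derivation:
A = 22^13 mod 31  (bits of 13 = 1101)
  bit 0 = 1: r = r^2 * 22 mod 31 = 1^2 * 22 = 1*22 = 22
  bit 1 = 1: r = r^2 * 22 mod 31 = 22^2 * 22 = 19*22 = 15
  bit 2 = 0: r = r^2 mod 31 = 15^2 = 8
  bit 3 = 1: r = r^2 * 22 mod 31 = 8^2 * 22 = 2*22 = 13
  -> A = 13
B = 22^3 mod 31  (bits of 3 = 11)
  bit 0 = 1: r = r^2 * 22 mod 31 = 1^2 * 22 = 1*22 = 22
  bit 1 = 1: r = r^2 * 22 mod 31 = 22^2 * 22 = 19*22 = 15
  -> B = 15
s = B^a = 15^13 mod 31  (bits of 13 = 1101)
  bit 0 = 1: r = r^2 * 15 mod 31 = 1^2 * 15 = 1*15 = 15
  bit 1 = 1: r = r^2 * 15 mod 31 = 15^2 * 15 = 8*15 = 27
  bit 2 = 0: r = r^2 mod 31 = 27^2 = 16
  bit 3 = 1: r = r^2 * 15 mod 31 = 16^2 * 15 = 8*15 = 27
  -> s = B^a = 27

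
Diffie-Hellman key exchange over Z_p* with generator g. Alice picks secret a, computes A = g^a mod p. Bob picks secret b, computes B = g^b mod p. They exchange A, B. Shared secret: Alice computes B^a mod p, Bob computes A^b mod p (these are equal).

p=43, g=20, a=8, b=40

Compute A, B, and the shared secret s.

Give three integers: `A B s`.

A = 20^8 mod 43  (bits of 8 = 1000)
  bit 0 = 1: r = r^2 * 20 mod 43 = 1^2 * 20 = 1*20 = 20
  bit 1 = 0: r = r^2 mod 43 = 20^2 = 13
  bit 2 = 0: r = r^2 mod 43 = 13^2 = 40
  bit 3 = 0: r = r^2 mod 43 = 40^2 = 9
  -> A = 9
B = 20^40 mod 43  (bits of 40 = 101000)
  bit 0 = 1: r = r^2 * 20 mod 43 = 1^2 * 20 = 1*20 = 20
  bit 1 = 0: r = r^2 mod 43 = 20^2 = 13
  bit 2 = 1: r = r^2 * 20 mod 43 = 13^2 * 20 = 40*20 = 26
  bit 3 = 0: r = r^2 mod 43 = 26^2 = 31
  bit 4 = 0: r = r^2 mod 43 = 31^2 = 15
  bit 5 = 0: r = r^2 mod 43 = 15^2 = 10
  -> B = 10
s = B^a = 10^8 mod 43  (bits of 8 = 1000)
  bit 0 = 1: r = r^2 * 10 mod 43 = 1^2 * 10 = 1*10 = 10
  bit 1 = 0: r = r^2 mod 43 = 10^2 = 14
  bit 2 = 0: r = r^2 mod 43 = 14^2 = 24
  bit 3 = 0: r = r^2 mod 43 = 24^2 = 17
  -> s = B^a = 17

Answer: 9 10 17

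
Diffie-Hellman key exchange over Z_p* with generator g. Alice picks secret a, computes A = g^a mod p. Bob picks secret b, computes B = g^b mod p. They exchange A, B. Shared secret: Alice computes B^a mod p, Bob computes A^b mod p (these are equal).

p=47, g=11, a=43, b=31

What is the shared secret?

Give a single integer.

Answer: 30

Derivation:
A = 11^43 mod 47  (bits of 43 = 101011)
  bit 0 = 1: r = r^2 * 11 mod 47 = 1^2 * 11 = 1*11 = 11
  bit 1 = 0: r = r^2 mod 47 = 11^2 = 27
  bit 2 = 1: r = r^2 * 11 mod 47 = 27^2 * 11 = 24*11 = 29
  bit 3 = 0: r = r^2 mod 47 = 29^2 = 42
  bit 4 = 1: r = r^2 * 11 mod 47 = 42^2 * 11 = 25*11 = 40
  bit 5 = 1: r = r^2 * 11 mod 47 = 40^2 * 11 = 2*11 = 22
  -> A = 22
B = 11^31 mod 47  (bits of 31 = 11111)
  bit 0 = 1: r = r^2 * 11 mod 47 = 1^2 * 11 = 1*11 = 11
  bit 1 = 1: r = r^2 * 11 mod 47 = 11^2 * 11 = 27*11 = 15
  bit 2 = 1: r = r^2 * 11 mod 47 = 15^2 * 11 = 37*11 = 31
  bit 3 = 1: r = r^2 * 11 mod 47 = 31^2 * 11 = 21*11 = 43
  bit 4 = 1: r = r^2 * 11 mod 47 = 43^2 * 11 = 16*11 = 35
  -> B = 35
s = B^a = 35^43 mod 47  (bits of 43 = 101011)
  bit 0 = 1: r = r^2 * 35 mod 47 = 1^2 * 35 = 1*35 = 35
  bit 1 = 0: r = r^2 mod 47 = 35^2 = 3
  bit 2 = 1: r = r^2 * 35 mod 47 = 3^2 * 35 = 9*35 = 33
  bit 3 = 0: r = r^2 mod 47 = 33^2 = 8
  bit 4 = 1: r = r^2 * 35 mod 47 = 8^2 * 35 = 17*35 = 31
  bit 5 = 1: r = r^2 * 35 mod 47 = 31^2 * 35 = 21*35 = 30
  -> s = B^a = 30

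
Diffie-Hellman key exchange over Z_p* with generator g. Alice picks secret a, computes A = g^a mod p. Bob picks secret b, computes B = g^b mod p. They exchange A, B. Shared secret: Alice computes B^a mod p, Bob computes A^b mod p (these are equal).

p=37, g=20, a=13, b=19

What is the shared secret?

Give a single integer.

A = 20^13 mod 37  (bits of 13 = 1101)
  bit 0 = 1: r = r^2 * 20 mod 37 = 1^2 * 20 = 1*20 = 20
  bit 1 = 1: r = r^2 * 20 mod 37 = 20^2 * 20 = 30*20 = 8
  bit 2 = 0: r = r^2 mod 37 = 8^2 = 27
  bit 3 = 1: r = r^2 * 20 mod 37 = 27^2 * 20 = 26*20 = 2
  -> A = 2
B = 20^19 mod 37  (bits of 19 = 10011)
  bit 0 = 1: r = r^2 * 20 mod 37 = 1^2 * 20 = 1*20 = 20
  bit 1 = 0: r = r^2 mod 37 = 20^2 = 30
  bit 2 = 0: r = r^2 mod 37 = 30^2 = 12
  bit 3 = 1: r = r^2 * 20 mod 37 = 12^2 * 20 = 33*20 = 31
  bit 4 = 1: r = r^2 * 20 mod 37 = 31^2 * 20 = 36*20 = 17
  -> B = 17
s = B^a = 17^13 mod 37  (bits of 13 = 1101)
  bit 0 = 1: r = r^2 * 17 mod 37 = 1^2 * 17 = 1*17 = 17
  bit 1 = 1: r = r^2 * 17 mod 37 = 17^2 * 17 = 30*17 = 29
  bit 2 = 0: r = r^2 mod 37 = 29^2 = 27
  bit 3 = 1: r = r^2 * 17 mod 37 = 27^2 * 17 = 26*17 = 35
  -> s = B^a = 35

Answer: 35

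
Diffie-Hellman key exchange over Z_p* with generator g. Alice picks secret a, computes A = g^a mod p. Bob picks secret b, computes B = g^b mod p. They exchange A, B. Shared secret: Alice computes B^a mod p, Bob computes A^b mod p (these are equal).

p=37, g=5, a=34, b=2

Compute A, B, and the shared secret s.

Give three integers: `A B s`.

Answer: 3 25 9

Derivation:
A = 5^34 mod 37  (bits of 34 = 100010)
  bit 0 = 1: r = r^2 * 5 mod 37 = 1^2 * 5 = 1*5 = 5
  bit 1 = 0: r = r^2 mod 37 = 5^2 = 25
  bit 2 = 0: r = r^2 mod 37 = 25^2 = 33
  bit 3 = 0: r = r^2 mod 37 = 33^2 = 16
  bit 4 = 1: r = r^2 * 5 mod 37 = 16^2 * 5 = 34*5 = 22
  bit 5 = 0: r = r^2 mod 37 = 22^2 = 3
  -> A = 3
B = 5^2 mod 37  (bits of 2 = 10)
  bit 0 = 1: r = r^2 * 5 mod 37 = 1^2 * 5 = 1*5 = 5
  bit 1 = 0: r = r^2 mod 37 = 5^2 = 25
  -> B = 25
s = B^a = 25^34 mod 37  (bits of 34 = 100010)
  bit 0 = 1: r = r^2 * 25 mod 37 = 1^2 * 25 = 1*25 = 25
  bit 1 = 0: r = r^2 mod 37 = 25^2 = 33
  bit 2 = 0: r = r^2 mod 37 = 33^2 = 16
  bit 3 = 0: r = r^2 mod 37 = 16^2 = 34
  bit 4 = 1: r = r^2 * 25 mod 37 = 34^2 * 25 = 9*25 = 3
  bit 5 = 0: r = r^2 mod 37 = 3^2 = 9
  -> s = B^a = 9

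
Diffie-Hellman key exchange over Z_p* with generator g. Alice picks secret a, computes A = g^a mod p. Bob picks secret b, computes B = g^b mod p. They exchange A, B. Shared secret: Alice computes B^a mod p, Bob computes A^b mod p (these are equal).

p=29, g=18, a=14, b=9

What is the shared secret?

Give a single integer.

Answer: 28

Derivation:
A = 18^14 mod 29  (bits of 14 = 1110)
  bit 0 = 1: r = r^2 * 18 mod 29 = 1^2 * 18 = 1*18 = 18
  bit 1 = 1: r = r^2 * 18 mod 29 = 18^2 * 18 = 5*18 = 3
  bit 2 = 1: r = r^2 * 18 mod 29 = 3^2 * 18 = 9*18 = 17
  bit 3 = 0: r = r^2 mod 29 = 17^2 = 28
  -> A = 28
B = 18^9 mod 29  (bits of 9 = 1001)
  bit 0 = 1: r = r^2 * 18 mod 29 = 1^2 * 18 = 1*18 = 18
  bit 1 = 0: r = r^2 mod 29 = 18^2 = 5
  bit 2 = 0: r = r^2 mod 29 = 5^2 = 25
  bit 3 = 1: r = r^2 * 18 mod 29 = 25^2 * 18 = 16*18 = 27
  -> B = 27
s = B^a = 27^14 mod 29  (bits of 14 = 1110)
  bit 0 = 1: r = r^2 * 27 mod 29 = 1^2 * 27 = 1*27 = 27
  bit 1 = 1: r = r^2 * 27 mod 29 = 27^2 * 27 = 4*27 = 21
  bit 2 = 1: r = r^2 * 27 mod 29 = 21^2 * 27 = 6*27 = 17
  bit 3 = 0: r = r^2 mod 29 = 17^2 = 28
  -> s = B^a = 28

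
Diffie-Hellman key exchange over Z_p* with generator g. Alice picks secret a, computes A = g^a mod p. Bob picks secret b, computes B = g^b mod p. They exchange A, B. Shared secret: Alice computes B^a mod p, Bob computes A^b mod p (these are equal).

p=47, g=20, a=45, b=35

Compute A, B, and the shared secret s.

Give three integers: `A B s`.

A = 20^45 mod 47  (bits of 45 = 101101)
  bit 0 = 1: r = r^2 * 20 mod 47 = 1^2 * 20 = 1*20 = 20
  bit 1 = 0: r = r^2 mod 47 = 20^2 = 24
  bit 2 = 1: r = r^2 * 20 mod 47 = 24^2 * 20 = 12*20 = 5
  bit 3 = 1: r = r^2 * 20 mod 47 = 5^2 * 20 = 25*20 = 30
  bit 4 = 0: r = r^2 mod 47 = 30^2 = 7
  bit 5 = 1: r = r^2 * 20 mod 47 = 7^2 * 20 = 2*20 = 40
  -> A = 40
B = 20^35 mod 47  (bits of 35 = 100011)
  bit 0 = 1: r = r^2 * 20 mod 47 = 1^2 * 20 = 1*20 = 20
  bit 1 = 0: r = r^2 mod 47 = 20^2 = 24
  bit 2 = 0: r = r^2 mod 47 = 24^2 = 12
  bit 3 = 0: r = r^2 mod 47 = 12^2 = 3
  bit 4 = 1: r = r^2 * 20 mod 47 = 3^2 * 20 = 9*20 = 39
  bit 5 = 1: r = r^2 * 20 mod 47 = 39^2 * 20 = 17*20 = 11
  -> B = 11
s = B^a = 11^45 mod 47  (bits of 45 = 101101)
  bit 0 = 1: r = r^2 * 11 mod 47 = 1^2 * 11 = 1*11 = 11
  bit 1 = 0: r = r^2 mod 47 = 11^2 = 27
  bit 2 = 1: r = r^2 * 11 mod 47 = 27^2 * 11 = 24*11 = 29
  bit 3 = 1: r = r^2 * 11 mod 47 = 29^2 * 11 = 42*11 = 39
  bit 4 = 0: r = r^2 mod 47 = 39^2 = 17
  bit 5 = 1: r = r^2 * 11 mod 47 = 17^2 * 11 = 7*11 = 30
  -> s = B^a = 30

Answer: 40 11 30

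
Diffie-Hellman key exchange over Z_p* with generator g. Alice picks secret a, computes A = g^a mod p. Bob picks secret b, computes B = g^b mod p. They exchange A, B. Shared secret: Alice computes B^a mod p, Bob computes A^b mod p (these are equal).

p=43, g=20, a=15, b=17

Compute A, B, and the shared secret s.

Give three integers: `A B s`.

Answer: 32 29 2

Derivation:
A = 20^15 mod 43  (bits of 15 = 1111)
  bit 0 = 1: r = r^2 * 20 mod 43 = 1^2 * 20 = 1*20 = 20
  bit 1 = 1: r = r^2 * 20 mod 43 = 20^2 * 20 = 13*20 = 2
  bit 2 = 1: r = r^2 * 20 mod 43 = 2^2 * 20 = 4*20 = 37
  bit 3 = 1: r = r^2 * 20 mod 43 = 37^2 * 20 = 36*20 = 32
  -> A = 32
B = 20^17 mod 43  (bits of 17 = 10001)
  bit 0 = 1: r = r^2 * 20 mod 43 = 1^2 * 20 = 1*20 = 20
  bit 1 = 0: r = r^2 mod 43 = 20^2 = 13
  bit 2 = 0: r = r^2 mod 43 = 13^2 = 40
  bit 3 = 0: r = r^2 mod 43 = 40^2 = 9
  bit 4 = 1: r = r^2 * 20 mod 43 = 9^2 * 20 = 38*20 = 29
  -> B = 29
s = B^a = 29^15 mod 43  (bits of 15 = 1111)
  bit 0 = 1: r = r^2 * 29 mod 43 = 1^2 * 29 = 1*29 = 29
  bit 1 = 1: r = r^2 * 29 mod 43 = 29^2 * 29 = 24*29 = 8
  bit 2 = 1: r = r^2 * 29 mod 43 = 8^2 * 29 = 21*29 = 7
  bit 3 = 1: r = r^2 * 29 mod 43 = 7^2 * 29 = 6*29 = 2
  -> s = B^a = 2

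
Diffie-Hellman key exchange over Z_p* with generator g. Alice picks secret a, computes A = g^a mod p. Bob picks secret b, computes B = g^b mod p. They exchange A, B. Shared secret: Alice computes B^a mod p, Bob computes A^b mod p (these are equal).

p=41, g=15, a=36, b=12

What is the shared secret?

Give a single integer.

A = 15^36 mod 41  (bits of 36 = 100100)
  bit 0 = 1: r = r^2 * 15 mod 41 = 1^2 * 15 = 1*15 = 15
  bit 1 = 0: r = r^2 mod 41 = 15^2 = 20
  bit 2 = 0: r = r^2 mod 41 = 20^2 = 31
  bit 3 = 1: r = r^2 * 15 mod 41 = 31^2 * 15 = 18*15 = 24
  bit 4 = 0: r = r^2 mod 41 = 24^2 = 2
  bit 5 = 0: r = r^2 mod 41 = 2^2 = 4
  -> A = 4
B = 15^12 mod 41  (bits of 12 = 1100)
  bit 0 = 1: r = r^2 * 15 mod 41 = 1^2 * 15 = 1*15 = 15
  bit 1 = 1: r = r^2 * 15 mod 41 = 15^2 * 15 = 20*15 = 13
  bit 2 = 0: r = r^2 mod 41 = 13^2 = 5
  bit 3 = 0: r = r^2 mod 41 = 5^2 = 25
  -> B = 25
s = B^a = 25^36 mod 41  (bits of 36 = 100100)
  bit 0 = 1: r = r^2 * 25 mod 41 = 1^2 * 25 = 1*25 = 25
  bit 1 = 0: r = r^2 mod 41 = 25^2 = 10
  bit 2 = 0: r = r^2 mod 41 = 10^2 = 18
  bit 3 = 1: r = r^2 * 25 mod 41 = 18^2 * 25 = 37*25 = 23
  bit 4 = 0: r = r^2 mod 41 = 23^2 = 37
  bit 5 = 0: r = r^2 mod 41 = 37^2 = 16
  -> s = B^a = 16

Answer: 16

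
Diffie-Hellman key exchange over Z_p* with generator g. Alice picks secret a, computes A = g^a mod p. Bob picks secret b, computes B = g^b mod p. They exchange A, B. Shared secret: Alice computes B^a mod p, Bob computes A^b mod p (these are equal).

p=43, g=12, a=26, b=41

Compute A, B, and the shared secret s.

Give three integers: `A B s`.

Answer: 9 18 24

Derivation:
A = 12^26 mod 43  (bits of 26 = 11010)
  bit 0 = 1: r = r^2 * 12 mod 43 = 1^2 * 12 = 1*12 = 12
  bit 1 = 1: r = r^2 * 12 mod 43 = 12^2 * 12 = 15*12 = 8
  bit 2 = 0: r = r^2 mod 43 = 8^2 = 21
  bit 3 = 1: r = r^2 * 12 mod 43 = 21^2 * 12 = 11*12 = 3
  bit 4 = 0: r = r^2 mod 43 = 3^2 = 9
  -> A = 9
B = 12^41 mod 43  (bits of 41 = 101001)
  bit 0 = 1: r = r^2 * 12 mod 43 = 1^2 * 12 = 1*12 = 12
  bit 1 = 0: r = r^2 mod 43 = 12^2 = 15
  bit 2 = 1: r = r^2 * 12 mod 43 = 15^2 * 12 = 10*12 = 34
  bit 3 = 0: r = r^2 mod 43 = 34^2 = 38
  bit 4 = 0: r = r^2 mod 43 = 38^2 = 25
  bit 5 = 1: r = r^2 * 12 mod 43 = 25^2 * 12 = 23*12 = 18
  -> B = 18
s = B^a = 18^26 mod 43  (bits of 26 = 11010)
  bit 0 = 1: r = r^2 * 18 mod 43 = 1^2 * 18 = 1*18 = 18
  bit 1 = 1: r = r^2 * 18 mod 43 = 18^2 * 18 = 23*18 = 27
  bit 2 = 0: r = r^2 mod 43 = 27^2 = 41
  bit 3 = 1: r = r^2 * 18 mod 43 = 41^2 * 18 = 4*18 = 29
  bit 4 = 0: r = r^2 mod 43 = 29^2 = 24
  -> s = B^a = 24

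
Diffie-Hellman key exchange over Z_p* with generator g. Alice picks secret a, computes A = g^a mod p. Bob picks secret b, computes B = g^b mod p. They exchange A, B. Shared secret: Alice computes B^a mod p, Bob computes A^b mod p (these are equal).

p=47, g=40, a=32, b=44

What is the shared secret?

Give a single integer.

Answer: 28

Derivation:
A = 40^32 mod 47  (bits of 32 = 100000)
  bit 0 = 1: r = r^2 * 40 mod 47 = 1^2 * 40 = 1*40 = 40
  bit 1 = 0: r = r^2 mod 47 = 40^2 = 2
  bit 2 = 0: r = r^2 mod 47 = 2^2 = 4
  bit 3 = 0: r = r^2 mod 47 = 4^2 = 16
  bit 4 = 0: r = r^2 mod 47 = 16^2 = 21
  bit 5 = 0: r = r^2 mod 47 = 21^2 = 18
  -> A = 18
B = 40^44 mod 47  (bits of 44 = 101100)
  bit 0 = 1: r = r^2 * 40 mod 47 = 1^2 * 40 = 1*40 = 40
  bit 1 = 0: r = r^2 mod 47 = 40^2 = 2
  bit 2 = 1: r = r^2 * 40 mod 47 = 2^2 * 40 = 4*40 = 19
  bit 3 = 1: r = r^2 * 40 mod 47 = 19^2 * 40 = 32*40 = 11
  bit 4 = 0: r = r^2 mod 47 = 11^2 = 27
  bit 5 = 0: r = r^2 mod 47 = 27^2 = 24
  -> B = 24
s = B^a = 24^32 mod 47  (bits of 32 = 100000)
  bit 0 = 1: r = r^2 * 24 mod 47 = 1^2 * 24 = 1*24 = 24
  bit 1 = 0: r = r^2 mod 47 = 24^2 = 12
  bit 2 = 0: r = r^2 mod 47 = 12^2 = 3
  bit 3 = 0: r = r^2 mod 47 = 3^2 = 9
  bit 4 = 0: r = r^2 mod 47 = 9^2 = 34
  bit 5 = 0: r = r^2 mod 47 = 34^2 = 28
  -> s = B^a = 28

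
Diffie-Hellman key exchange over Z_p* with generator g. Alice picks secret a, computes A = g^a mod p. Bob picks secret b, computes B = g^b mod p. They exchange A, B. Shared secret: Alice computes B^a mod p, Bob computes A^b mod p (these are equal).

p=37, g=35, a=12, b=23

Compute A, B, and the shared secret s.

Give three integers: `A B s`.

Answer: 26 32 10

Derivation:
A = 35^12 mod 37  (bits of 12 = 1100)
  bit 0 = 1: r = r^2 * 35 mod 37 = 1^2 * 35 = 1*35 = 35
  bit 1 = 1: r = r^2 * 35 mod 37 = 35^2 * 35 = 4*35 = 29
  bit 2 = 0: r = r^2 mod 37 = 29^2 = 27
  bit 3 = 0: r = r^2 mod 37 = 27^2 = 26
  -> A = 26
B = 35^23 mod 37  (bits of 23 = 10111)
  bit 0 = 1: r = r^2 * 35 mod 37 = 1^2 * 35 = 1*35 = 35
  bit 1 = 0: r = r^2 mod 37 = 35^2 = 4
  bit 2 = 1: r = r^2 * 35 mod 37 = 4^2 * 35 = 16*35 = 5
  bit 3 = 1: r = r^2 * 35 mod 37 = 5^2 * 35 = 25*35 = 24
  bit 4 = 1: r = r^2 * 35 mod 37 = 24^2 * 35 = 21*35 = 32
  -> B = 32
s = B^a = 32^12 mod 37  (bits of 12 = 1100)
  bit 0 = 1: r = r^2 * 32 mod 37 = 1^2 * 32 = 1*32 = 32
  bit 1 = 1: r = r^2 * 32 mod 37 = 32^2 * 32 = 25*32 = 23
  bit 2 = 0: r = r^2 mod 37 = 23^2 = 11
  bit 3 = 0: r = r^2 mod 37 = 11^2 = 10
  -> s = B^a = 10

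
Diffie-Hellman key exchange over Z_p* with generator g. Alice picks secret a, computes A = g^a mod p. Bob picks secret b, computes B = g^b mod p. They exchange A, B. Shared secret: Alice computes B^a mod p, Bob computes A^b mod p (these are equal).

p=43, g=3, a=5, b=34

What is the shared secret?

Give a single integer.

A = 3^5 mod 43  (bits of 5 = 101)
  bit 0 = 1: r = r^2 * 3 mod 43 = 1^2 * 3 = 1*3 = 3
  bit 1 = 0: r = r^2 mod 43 = 3^2 = 9
  bit 2 = 1: r = r^2 * 3 mod 43 = 9^2 * 3 = 38*3 = 28
  -> A = 28
B = 3^34 mod 43  (bits of 34 = 100010)
  bit 0 = 1: r = r^2 * 3 mod 43 = 1^2 * 3 = 1*3 = 3
  bit 1 = 0: r = r^2 mod 43 = 3^2 = 9
  bit 2 = 0: r = r^2 mod 43 = 9^2 = 38
  bit 3 = 0: r = r^2 mod 43 = 38^2 = 25
  bit 4 = 1: r = r^2 * 3 mod 43 = 25^2 * 3 = 23*3 = 26
  bit 5 = 0: r = r^2 mod 43 = 26^2 = 31
  -> B = 31
s = B^a = 31^5 mod 43  (bits of 5 = 101)
  bit 0 = 1: r = r^2 * 31 mod 43 = 1^2 * 31 = 1*31 = 31
  bit 1 = 0: r = r^2 mod 43 = 31^2 = 15
  bit 2 = 1: r = r^2 * 31 mod 43 = 15^2 * 31 = 10*31 = 9
  -> s = B^a = 9

Answer: 9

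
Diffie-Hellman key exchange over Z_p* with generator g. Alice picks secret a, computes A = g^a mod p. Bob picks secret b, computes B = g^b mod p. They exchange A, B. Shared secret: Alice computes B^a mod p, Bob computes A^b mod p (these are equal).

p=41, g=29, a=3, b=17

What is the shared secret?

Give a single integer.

A = 29^3 mod 41  (bits of 3 = 11)
  bit 0 = 1: r = r^2 * 29 mod 41 = 1^2 * 29 = 1*29 = 29
  bit 1 = 1: r = r^2 * 29 mod 41 = 29^2 * 29 = 21*29 = 35
  -> A = 35
B = 29^17 mod 41  (bits of 17 = 10001)
  bit 0 = 1: r = r^2 * 29 mod 41 = 1^2 * 29 = 1*29 = 29
  bit 1 = 0: r = r^2 mod 41 = 29^2 = 21
  bit 2 = 0: r = r^2 mod 41 = 21^2 = 31
  bit 3 = 0: r = r^2 mod 41 = 31^2 = 18
  bit 4 = 1: r = r^2 * 29 mod 41 = 18^2 * 29 = 37*29 = 7
  -> B = 7
s = B^a = 7^3 mod 41  (bits of 3 = 11)
  bit 0 = 1: r = r^2 * 7 mod 41 = 1^2 * 7 = 1*7 = 7
  bit 1 = 1: r = r^2 * 7 mod 41 = 7^2 * 7 = 8*7 = 15
  -> s = B^a = 15

Answer: 15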